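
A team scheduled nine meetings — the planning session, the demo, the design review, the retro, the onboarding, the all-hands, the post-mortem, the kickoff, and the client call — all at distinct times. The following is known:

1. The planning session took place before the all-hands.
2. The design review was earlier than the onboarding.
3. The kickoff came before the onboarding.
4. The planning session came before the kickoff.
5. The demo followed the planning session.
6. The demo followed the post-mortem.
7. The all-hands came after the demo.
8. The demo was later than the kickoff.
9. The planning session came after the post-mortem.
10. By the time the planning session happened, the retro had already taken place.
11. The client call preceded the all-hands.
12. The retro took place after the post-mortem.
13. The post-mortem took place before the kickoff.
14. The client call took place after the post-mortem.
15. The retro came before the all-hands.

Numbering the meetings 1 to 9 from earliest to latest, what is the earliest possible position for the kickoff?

The planning session, the post-mortem, and the retro must all come before the kickoff — 3 forced predecessors.
Nothing else is forced ahead of the kickoff, so its earliest slot is position 3 + 1 = 4.

4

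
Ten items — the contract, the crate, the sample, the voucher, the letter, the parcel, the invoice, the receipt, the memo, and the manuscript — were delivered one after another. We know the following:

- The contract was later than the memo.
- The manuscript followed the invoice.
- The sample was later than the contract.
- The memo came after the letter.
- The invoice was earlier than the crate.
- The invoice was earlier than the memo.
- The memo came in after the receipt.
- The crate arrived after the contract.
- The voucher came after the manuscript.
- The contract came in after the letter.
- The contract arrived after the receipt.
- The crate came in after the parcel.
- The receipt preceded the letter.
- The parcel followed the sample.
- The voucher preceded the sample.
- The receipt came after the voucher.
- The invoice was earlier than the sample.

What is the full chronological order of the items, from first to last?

the invoice, the manuscript, the voucher, the receipt, the letter, the memo, the contract, the sample, the parcel, the crate

The constraints fix every adjacent pair, so only one ordering works:
the invoice → the manuscript → the voucher → the receipt → the letter → the memo → the contract → the sample → the parcel → the crate.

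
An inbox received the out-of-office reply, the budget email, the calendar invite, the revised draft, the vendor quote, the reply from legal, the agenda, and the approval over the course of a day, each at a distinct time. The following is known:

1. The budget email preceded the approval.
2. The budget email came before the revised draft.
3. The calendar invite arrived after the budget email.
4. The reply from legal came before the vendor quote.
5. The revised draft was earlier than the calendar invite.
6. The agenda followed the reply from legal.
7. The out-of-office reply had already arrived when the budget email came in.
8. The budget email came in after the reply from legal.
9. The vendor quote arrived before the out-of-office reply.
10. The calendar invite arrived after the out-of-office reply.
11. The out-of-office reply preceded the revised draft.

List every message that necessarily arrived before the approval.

the budget email, the out-of-office reply, the reply from legal, the vendor quote

Directly stated before the approval: the budget email.
The out-of-office reply reaches the approval via the out-of-office reply → the budget email → the approval.
The reply from legal reaches the approval via the reply from legal → the budget email → the approval.
The vendor quote reaches the approval via the vendor quote → the out-of-office reply → the budget email → the approval.
No chain forces the agenda (or any of the others) ahead of the approval.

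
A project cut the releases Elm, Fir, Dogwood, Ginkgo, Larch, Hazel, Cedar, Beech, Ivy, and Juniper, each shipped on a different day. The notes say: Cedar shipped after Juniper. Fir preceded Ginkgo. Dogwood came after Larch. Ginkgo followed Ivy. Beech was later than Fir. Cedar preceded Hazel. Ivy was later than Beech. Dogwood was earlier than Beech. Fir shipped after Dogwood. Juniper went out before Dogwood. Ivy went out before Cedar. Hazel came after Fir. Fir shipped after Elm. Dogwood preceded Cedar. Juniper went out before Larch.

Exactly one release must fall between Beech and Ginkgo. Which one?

Ivy

Tracing the constraints gives Beech → Ivy → Ginkgo, so Ivy sits after Beech and before Ginkgo.
No other release is forced both after Beech and before Ginkgo.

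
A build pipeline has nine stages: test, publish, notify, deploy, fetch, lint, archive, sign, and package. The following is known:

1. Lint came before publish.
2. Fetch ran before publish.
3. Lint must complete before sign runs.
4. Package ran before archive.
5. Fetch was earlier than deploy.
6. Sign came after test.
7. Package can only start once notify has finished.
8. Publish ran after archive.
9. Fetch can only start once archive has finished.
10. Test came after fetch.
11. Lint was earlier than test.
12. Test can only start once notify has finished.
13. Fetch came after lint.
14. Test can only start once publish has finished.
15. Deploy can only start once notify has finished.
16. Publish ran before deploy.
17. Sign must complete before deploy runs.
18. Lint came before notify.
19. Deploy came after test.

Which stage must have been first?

lint

Lint has a chain of constraints placing it before every other stage, so lint must be first.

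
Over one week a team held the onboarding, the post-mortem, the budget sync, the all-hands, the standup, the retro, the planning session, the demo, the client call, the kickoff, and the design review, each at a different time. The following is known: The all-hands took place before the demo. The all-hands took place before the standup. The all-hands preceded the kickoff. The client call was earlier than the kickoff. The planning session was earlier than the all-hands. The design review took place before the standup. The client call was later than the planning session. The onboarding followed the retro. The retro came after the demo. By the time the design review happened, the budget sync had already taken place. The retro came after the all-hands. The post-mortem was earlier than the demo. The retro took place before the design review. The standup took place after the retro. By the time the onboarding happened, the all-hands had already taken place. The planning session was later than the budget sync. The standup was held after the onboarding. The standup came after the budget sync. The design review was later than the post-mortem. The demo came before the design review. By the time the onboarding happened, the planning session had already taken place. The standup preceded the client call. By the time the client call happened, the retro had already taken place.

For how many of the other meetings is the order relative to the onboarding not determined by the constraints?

1

Forced before the onboarding: the all-hands, the budget sync, the demo, the planning session, the post-mortem, and the retro; forced after the onboarding: the client call, the kickoff, and the standup.
That leaves the design review with no forced order relative to the onboarding — 1.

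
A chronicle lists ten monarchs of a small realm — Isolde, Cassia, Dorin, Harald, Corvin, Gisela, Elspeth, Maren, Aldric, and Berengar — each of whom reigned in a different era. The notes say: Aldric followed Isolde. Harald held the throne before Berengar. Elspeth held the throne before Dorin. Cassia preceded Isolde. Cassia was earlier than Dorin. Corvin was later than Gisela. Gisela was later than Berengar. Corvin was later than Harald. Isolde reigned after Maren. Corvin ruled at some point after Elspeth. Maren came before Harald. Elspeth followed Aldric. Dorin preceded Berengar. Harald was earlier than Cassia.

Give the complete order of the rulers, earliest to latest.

The constraints fix every adjacent pair, so only one ordering works:
Maren → Harald → Cassia → Isolde → Aldric → Elspeth → Dorin → Berengar → Gisela → Corvin.

Maren, Harald, Cassia, Isolde, Aldric, Elspeth, Dorin, Berengar, Gisela, Corvin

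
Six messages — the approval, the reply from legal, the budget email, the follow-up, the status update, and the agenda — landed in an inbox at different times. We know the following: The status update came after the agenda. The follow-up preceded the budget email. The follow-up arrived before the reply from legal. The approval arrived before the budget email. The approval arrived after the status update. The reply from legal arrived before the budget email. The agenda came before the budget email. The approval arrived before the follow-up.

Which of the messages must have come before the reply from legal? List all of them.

Directly stated before the reply from legal: the follow-up.
The agenda reaches the reply from legal via the agenda → the status update → the approval → the follow-up → the reply from legal.
The approval reaches the reply from legal via the approval → the follow-up → the reply from legal.
The status update reaches the reply from legal via the status update → the approval → the follow-up → the reply from legal.
No chain forces the budget email ahead of the reply from legal.

the agenda, the approval, the follow-up, the status update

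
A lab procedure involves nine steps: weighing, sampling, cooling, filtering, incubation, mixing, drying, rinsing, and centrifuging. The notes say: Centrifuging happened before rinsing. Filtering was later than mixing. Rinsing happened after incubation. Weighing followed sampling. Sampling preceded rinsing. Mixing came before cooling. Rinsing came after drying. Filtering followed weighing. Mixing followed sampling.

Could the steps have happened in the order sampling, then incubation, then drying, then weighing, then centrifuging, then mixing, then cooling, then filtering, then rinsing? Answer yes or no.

yes

Check each stated constraint against the proposed order — e.g. incubation is ahead of rinsing; sampling is ahead of rinsing. Every pair is in the required order; nothing is violated.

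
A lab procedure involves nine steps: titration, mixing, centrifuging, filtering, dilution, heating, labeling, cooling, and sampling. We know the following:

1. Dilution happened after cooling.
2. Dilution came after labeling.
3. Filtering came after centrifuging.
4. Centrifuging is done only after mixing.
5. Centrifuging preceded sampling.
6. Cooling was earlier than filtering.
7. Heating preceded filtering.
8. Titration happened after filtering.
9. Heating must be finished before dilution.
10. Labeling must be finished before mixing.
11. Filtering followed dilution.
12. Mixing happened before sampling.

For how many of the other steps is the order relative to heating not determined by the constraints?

5

Forced after heating: dilution, filtering, and titration.
That leaves centrifuging, cooling, labeling, mixing, and sampling with no forced order relative to heating — 5.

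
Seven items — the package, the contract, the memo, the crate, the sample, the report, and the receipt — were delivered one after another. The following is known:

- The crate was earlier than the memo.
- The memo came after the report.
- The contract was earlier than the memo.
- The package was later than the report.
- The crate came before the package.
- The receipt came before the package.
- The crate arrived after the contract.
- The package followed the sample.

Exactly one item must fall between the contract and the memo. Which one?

the crate

Tracing the constraints gives the contract → the crate → the memo, so the crate sits after the contract and before the memo.
No other item is forced both after the contract and before the memo.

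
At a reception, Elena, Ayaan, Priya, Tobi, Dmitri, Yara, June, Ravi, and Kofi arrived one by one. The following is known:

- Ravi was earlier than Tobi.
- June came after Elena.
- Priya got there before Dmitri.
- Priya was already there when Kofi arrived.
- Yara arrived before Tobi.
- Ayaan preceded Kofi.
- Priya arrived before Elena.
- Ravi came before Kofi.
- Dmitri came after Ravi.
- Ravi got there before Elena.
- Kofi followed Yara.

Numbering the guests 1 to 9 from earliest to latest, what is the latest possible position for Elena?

Elena must come before June — 1 guest forced after them.
Everything else can be placed before Elena in some valid order, so Elena can sit as late as position 9 − 1 = 8.

8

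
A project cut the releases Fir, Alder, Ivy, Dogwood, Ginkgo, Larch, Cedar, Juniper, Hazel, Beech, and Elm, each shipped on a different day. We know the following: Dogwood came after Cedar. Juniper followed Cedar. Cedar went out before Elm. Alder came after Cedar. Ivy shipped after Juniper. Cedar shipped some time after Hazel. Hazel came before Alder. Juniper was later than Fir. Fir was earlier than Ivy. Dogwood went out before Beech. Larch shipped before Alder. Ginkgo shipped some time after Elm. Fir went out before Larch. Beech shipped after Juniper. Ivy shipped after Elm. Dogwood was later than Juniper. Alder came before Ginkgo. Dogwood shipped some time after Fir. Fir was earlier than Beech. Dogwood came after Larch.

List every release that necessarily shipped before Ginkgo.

Directly stated before Ginkgo: Alder and Elm.
Cedar reaches Ginkgo via Cedar → Elm → Ginkgo.
Fir reaches Ginkgo via Fir → Larch → Alder → Ginkgo.
Hazel reaches Ginkgo via Hazel → Alder → Ginkgo.
Likewise Larch reaches Ginkgo by chaining the stated constraints.
No chain forces Juniper (or any of the others) ahead of Ginkgo.

Alder, Cedar, Elm, Fir, Hazel, Larch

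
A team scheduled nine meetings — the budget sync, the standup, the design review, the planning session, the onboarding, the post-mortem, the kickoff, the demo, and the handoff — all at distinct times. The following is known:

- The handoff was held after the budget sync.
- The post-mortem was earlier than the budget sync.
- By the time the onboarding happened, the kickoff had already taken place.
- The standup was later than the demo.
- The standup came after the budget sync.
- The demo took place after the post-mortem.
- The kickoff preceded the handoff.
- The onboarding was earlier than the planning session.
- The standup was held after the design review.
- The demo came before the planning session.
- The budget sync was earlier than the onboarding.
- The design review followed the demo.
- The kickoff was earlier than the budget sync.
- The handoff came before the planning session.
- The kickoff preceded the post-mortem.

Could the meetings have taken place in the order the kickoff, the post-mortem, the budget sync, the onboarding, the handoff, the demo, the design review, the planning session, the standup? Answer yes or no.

yes

Check each stated constraint against the proposed order — e.g. the onboarding is ahead of the planning session; the budget sync is ahead of the standup. Every pair is in the required order; nothing is violated.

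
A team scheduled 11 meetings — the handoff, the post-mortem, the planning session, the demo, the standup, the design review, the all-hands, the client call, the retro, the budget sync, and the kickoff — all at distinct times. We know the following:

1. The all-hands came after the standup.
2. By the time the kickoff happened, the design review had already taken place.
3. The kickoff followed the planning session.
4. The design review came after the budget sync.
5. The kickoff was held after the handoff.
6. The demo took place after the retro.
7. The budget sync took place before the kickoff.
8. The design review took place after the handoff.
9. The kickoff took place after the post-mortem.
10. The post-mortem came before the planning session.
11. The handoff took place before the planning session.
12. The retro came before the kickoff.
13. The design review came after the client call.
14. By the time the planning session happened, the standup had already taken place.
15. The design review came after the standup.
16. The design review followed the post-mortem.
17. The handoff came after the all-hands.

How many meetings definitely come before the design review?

Directly stated before the design review: the budget sync, the client call, the handoff, the post-mortem, and the standup.
The all-hands reaches the design review via the all-hands → the handoff → the design review.
No chain forces the retro (or any of the others) ahead of the design review.
That's the all-hands, the budget sync, the client call, the handoff, the post-mortem, and the standup — 6 in all.

6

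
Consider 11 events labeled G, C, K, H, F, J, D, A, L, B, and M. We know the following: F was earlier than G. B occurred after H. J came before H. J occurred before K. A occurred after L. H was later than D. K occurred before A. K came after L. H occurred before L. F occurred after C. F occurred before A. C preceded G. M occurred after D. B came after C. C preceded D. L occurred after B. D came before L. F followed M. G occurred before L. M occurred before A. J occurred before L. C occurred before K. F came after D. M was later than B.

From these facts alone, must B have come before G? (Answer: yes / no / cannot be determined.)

yes

Chain the constraints: B → M → F → G. Each link is directly stated, so B comes before G.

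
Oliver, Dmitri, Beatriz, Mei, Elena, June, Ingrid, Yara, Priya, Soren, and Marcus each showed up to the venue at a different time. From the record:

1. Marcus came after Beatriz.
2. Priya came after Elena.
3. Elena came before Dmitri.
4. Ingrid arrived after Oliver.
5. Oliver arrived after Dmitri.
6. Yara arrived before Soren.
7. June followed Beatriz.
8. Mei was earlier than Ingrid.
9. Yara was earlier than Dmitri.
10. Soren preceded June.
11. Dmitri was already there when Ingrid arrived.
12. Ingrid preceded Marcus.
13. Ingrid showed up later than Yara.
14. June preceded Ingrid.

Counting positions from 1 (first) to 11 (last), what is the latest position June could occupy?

9

June must come before Ingrid and Marcus — 2 guests forced after them.
Everything else can be placed before June in some valid order, so June can sit as late as position 11 − 2 = 9.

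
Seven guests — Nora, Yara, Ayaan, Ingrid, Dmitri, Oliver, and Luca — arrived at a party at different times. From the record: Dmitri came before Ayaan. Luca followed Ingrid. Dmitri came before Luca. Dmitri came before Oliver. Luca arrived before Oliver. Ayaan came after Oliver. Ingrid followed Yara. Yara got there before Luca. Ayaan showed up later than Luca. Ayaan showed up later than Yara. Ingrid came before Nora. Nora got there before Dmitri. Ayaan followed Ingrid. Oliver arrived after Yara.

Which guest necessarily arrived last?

Every other guest has a chain of constraints placing them before Ayaan, so Ayaan is last.

Ayaan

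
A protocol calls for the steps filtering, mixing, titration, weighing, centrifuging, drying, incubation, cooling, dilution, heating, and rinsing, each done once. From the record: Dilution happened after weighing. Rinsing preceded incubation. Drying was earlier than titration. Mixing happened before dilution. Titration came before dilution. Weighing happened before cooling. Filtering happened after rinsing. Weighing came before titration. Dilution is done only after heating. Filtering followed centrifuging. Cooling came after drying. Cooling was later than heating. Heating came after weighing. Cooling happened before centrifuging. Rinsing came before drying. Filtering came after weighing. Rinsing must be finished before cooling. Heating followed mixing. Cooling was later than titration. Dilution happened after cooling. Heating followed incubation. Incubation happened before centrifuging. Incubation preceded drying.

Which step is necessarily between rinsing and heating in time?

Tracing the constraints gives rinsing → incubation → heating, so incubation sits after rinsing and before heating.
No other step is forced both after rinsing and before heating.

incubation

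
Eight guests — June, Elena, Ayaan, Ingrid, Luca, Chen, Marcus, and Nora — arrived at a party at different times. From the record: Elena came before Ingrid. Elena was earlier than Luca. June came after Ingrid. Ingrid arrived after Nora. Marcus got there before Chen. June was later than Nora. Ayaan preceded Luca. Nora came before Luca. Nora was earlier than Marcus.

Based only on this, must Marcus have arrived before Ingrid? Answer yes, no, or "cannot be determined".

cannot be determined

No chain of stated constraints runs from Marcus to Ingrid, and none runs from Ingrid to Marcus either.
So the relative order of Marcus and Ingrid is not fixed by the given facts.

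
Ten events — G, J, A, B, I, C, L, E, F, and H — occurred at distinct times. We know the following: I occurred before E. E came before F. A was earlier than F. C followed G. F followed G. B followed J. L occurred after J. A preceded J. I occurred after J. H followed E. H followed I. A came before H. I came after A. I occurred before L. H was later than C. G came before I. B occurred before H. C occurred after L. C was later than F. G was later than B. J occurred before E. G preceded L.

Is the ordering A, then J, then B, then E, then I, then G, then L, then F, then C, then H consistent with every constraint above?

The constraints require I before E, but in the proposed sequence E appears ahead of I. That one violation is enough.

no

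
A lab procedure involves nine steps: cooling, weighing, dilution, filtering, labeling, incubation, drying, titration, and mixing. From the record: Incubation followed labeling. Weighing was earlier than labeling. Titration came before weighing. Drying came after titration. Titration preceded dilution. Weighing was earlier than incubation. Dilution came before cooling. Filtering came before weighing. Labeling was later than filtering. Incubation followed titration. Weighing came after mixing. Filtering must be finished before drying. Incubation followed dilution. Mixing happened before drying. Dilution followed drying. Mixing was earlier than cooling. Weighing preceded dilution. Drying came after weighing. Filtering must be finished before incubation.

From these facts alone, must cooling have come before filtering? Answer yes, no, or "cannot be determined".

Tracing the constraints gives filtering → weighing → dilution → cooling, so filtering must come before cooling.
That means cooling cannot be before filtering.

no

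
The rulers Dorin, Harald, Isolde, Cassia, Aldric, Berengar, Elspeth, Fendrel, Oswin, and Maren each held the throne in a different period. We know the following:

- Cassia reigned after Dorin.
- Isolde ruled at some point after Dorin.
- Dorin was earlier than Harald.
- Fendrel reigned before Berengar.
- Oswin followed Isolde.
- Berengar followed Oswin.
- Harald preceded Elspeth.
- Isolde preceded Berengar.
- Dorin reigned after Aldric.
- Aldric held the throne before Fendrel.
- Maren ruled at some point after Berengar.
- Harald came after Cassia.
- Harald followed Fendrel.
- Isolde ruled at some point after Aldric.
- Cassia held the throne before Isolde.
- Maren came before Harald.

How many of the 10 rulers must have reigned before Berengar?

6

Directly stated before Berengar: Fendrel, Isolde, and Oswin.
Aldric reaches Berengar via Aldric → Fendrel → Berengar.
Cassia reaches Berengar via Cassia → Isolde → Berengar.
Dorin reaches Berengar via Dorin → Isolde → Berengar.
No chain forces Elspeth (or any of the others) ahead of Berengar.
That's Aldric, Cassia, Dorin, Fendrel, Isolde, and Oswin — 6 in all.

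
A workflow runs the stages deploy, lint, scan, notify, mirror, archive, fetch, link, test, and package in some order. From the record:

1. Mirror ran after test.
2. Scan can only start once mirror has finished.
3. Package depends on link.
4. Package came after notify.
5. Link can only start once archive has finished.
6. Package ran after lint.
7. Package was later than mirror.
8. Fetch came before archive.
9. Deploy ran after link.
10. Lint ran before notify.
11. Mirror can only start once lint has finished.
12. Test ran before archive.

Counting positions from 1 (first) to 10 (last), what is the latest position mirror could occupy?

Mirror must come before package and scan — 2 stages forced after it.
Everything else can be placed before mirror in some valid order, so mirror can sit as late as position 10 − 2 = 8.

8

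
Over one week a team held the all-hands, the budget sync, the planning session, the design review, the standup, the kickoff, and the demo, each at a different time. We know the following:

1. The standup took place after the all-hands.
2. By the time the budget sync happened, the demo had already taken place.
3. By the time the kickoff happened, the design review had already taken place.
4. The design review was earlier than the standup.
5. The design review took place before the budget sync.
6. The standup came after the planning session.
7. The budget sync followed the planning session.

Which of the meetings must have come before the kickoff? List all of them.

the design review

Directly stated before the kickoff: the design review.
No chain forces the planning session (or any of the others) ahead of the kickoff.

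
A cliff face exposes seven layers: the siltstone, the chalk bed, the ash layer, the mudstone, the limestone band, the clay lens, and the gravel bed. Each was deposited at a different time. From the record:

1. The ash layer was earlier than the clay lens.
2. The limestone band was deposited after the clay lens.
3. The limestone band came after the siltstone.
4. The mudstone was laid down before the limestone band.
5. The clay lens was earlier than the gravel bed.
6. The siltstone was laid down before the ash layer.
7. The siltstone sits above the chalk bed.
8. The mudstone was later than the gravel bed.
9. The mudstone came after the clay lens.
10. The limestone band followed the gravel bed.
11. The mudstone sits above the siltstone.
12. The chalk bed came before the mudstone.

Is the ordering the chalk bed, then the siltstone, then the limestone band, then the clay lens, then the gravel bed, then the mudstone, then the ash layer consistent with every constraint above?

no

The constraints require the mudstone before the limestone band, but in the proposed sequence the limestone band appears ahead of the mudstone. That one violation is enough.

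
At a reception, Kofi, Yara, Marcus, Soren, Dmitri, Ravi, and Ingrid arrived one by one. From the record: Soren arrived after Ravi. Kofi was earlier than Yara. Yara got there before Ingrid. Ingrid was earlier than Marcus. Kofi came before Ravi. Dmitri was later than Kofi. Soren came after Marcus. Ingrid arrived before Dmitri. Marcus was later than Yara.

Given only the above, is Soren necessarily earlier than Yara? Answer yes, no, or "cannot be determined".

no

Tracing the constraints gives Yara → Marcus → Soren, so Yara must come before Soren.
That means Soren cannot be before Yara.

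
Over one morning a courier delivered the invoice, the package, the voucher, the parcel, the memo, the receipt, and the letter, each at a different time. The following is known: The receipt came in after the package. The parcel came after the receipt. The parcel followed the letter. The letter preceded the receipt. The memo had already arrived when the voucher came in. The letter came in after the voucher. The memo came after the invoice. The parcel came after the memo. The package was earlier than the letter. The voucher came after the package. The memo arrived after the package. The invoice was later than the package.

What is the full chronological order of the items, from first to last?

the package, the invoice, the memo, the voucher, the letter, the receipt, the parcel

The constraints fix every adjacent pair, so only one ordering works:
the package → the invoice → the memo → the voucher → the letter → the receipt → the parcel.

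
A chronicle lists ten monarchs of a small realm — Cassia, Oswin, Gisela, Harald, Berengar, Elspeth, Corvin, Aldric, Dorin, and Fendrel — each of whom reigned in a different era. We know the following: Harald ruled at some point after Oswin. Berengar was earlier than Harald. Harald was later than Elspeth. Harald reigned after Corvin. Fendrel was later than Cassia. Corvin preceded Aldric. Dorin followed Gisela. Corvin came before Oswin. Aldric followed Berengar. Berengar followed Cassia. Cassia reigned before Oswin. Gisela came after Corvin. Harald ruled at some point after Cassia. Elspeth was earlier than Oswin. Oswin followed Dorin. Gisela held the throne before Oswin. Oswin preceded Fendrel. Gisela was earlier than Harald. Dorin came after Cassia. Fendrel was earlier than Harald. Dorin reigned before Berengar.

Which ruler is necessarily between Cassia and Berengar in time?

Tracing the constraints gives Cassia → Dorin → Berengar, so Dorin sits after Cassia and before Berengar.
No other ruler is forced both after Cassia and before Berengar.

Dorin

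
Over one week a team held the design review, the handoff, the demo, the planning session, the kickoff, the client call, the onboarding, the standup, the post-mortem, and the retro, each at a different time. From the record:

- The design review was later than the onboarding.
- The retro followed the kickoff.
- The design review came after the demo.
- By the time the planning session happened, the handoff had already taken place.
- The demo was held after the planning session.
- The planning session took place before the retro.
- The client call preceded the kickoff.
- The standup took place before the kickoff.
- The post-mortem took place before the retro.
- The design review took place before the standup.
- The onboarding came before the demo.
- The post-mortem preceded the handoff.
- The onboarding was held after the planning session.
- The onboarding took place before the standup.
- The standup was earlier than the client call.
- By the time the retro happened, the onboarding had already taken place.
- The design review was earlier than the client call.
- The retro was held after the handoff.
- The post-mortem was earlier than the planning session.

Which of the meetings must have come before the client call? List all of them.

the demo, the design review, the handoff, the onboarding, the planning session, the post-mortem, the standup

Directly stated before the client call: the design review and the standup.
The demo reaches the client call via the demo → the design review → the client call.
The handoff reaches the client call via the handoff → the planning session → the demo → the design review → the client call.
The onboarding reaches the client call via the onboarding → the standup → the client call.
Likewise the planning session and the post-mortem each reach the client call by chaining the stated constraints.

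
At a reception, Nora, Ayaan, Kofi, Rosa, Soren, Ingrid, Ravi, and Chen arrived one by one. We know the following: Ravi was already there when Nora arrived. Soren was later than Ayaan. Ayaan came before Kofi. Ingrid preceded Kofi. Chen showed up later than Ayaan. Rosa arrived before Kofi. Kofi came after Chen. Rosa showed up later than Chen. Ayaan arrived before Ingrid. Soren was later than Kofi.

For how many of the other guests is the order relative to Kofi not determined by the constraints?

Forced before Kofi: Ayaan, Chen, Ingrid, and Rosa; forced after Kofi: Soren.
That leaves Nora and Ravi with no forced order relative to Kofi — 2.

2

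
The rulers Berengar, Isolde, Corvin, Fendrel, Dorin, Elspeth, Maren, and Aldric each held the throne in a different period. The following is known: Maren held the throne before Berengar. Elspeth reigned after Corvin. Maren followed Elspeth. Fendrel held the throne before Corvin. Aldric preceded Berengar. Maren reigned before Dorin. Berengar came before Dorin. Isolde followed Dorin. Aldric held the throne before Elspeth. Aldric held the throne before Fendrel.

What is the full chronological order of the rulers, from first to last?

Aldric, Fendrel, Corvin, Elspeth, Maren, Berengar, Dorin, Isolde

The constraints fix every adjacent pair, so only one ordering works:
Aldric → Fendrel → Corvin → Elspeth → Maren → Berengar → Dorin → Isolde.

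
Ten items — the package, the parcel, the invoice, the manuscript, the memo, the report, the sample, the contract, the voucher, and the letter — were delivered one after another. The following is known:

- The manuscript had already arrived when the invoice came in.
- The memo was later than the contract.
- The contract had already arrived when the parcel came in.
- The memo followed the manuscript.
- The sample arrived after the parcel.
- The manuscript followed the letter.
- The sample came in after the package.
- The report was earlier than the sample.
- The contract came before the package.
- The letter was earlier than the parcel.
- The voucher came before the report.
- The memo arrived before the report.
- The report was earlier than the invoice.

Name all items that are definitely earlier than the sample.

Directly stated before the sample: the package, the parcel, and the report.
The contract reaches the sample via the contract → the package → the sample.
The letter reaches the sample via the letter → the parcel → the sample.
The manuscript reaches the sample via the manuscript → the memo → the report → the sample.
Likewise the memo and the voucher each reach the sample by chaining the stated constraints.

the contract, the letter, the manuscript, the memo, the package, the parcel, the report, the voucher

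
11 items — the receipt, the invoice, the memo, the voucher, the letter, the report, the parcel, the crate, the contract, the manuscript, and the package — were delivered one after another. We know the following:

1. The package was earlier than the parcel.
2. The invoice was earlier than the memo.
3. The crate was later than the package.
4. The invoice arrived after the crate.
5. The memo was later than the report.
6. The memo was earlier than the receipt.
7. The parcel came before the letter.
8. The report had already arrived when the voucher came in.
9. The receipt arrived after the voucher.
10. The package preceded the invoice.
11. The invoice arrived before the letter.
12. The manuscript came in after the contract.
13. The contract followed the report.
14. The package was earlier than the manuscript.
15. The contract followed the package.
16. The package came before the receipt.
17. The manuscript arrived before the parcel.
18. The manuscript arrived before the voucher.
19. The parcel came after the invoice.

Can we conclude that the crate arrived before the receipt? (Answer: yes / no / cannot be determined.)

yes

Chain the constraints: the crate → the invoice → the memo → the receipt. Each link is directly stated, so the crate comes before the receipt.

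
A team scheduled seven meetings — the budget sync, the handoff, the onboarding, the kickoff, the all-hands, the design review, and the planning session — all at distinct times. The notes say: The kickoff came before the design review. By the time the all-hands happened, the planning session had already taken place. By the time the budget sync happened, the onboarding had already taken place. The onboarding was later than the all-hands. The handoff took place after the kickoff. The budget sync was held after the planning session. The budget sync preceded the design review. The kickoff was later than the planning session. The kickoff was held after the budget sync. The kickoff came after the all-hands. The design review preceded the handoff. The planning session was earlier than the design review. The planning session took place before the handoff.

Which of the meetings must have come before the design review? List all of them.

the all-hands, the budget sync, the kickoff, the onboarding, the planning session

Directly stated before the design review: the budget sync, the kickoff, and the planning session.
The all-hands reaches the design review via the all-hands → the kickoff → the design review.
The onboarding reaches the design review via the onboarding → the budget sync → the design review.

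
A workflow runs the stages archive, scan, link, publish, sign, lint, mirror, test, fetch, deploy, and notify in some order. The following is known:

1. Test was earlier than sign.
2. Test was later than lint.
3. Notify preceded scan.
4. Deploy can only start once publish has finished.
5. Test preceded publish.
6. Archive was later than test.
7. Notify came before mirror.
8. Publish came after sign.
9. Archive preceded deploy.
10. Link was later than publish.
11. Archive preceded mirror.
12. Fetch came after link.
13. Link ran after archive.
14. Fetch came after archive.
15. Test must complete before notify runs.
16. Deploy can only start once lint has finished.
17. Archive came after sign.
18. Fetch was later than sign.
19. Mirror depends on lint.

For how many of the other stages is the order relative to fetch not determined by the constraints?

Forced before fetch: archive, link, lint, publish, sign, and test.
That leaves deploy, mirror, notify, and scan with no forced order relative to fetch — 4.

4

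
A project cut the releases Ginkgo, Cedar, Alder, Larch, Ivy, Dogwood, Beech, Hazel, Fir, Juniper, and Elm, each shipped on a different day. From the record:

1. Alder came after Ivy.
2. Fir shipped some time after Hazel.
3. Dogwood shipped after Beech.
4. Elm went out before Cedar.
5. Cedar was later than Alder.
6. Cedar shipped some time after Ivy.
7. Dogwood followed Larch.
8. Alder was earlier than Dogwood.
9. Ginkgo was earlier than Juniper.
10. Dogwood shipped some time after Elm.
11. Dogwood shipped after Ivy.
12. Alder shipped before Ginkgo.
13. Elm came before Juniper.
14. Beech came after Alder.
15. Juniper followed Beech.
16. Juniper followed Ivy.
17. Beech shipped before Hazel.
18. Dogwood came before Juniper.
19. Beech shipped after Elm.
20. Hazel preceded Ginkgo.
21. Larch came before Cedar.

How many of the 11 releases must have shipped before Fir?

5

Directly stated before Fir: Hazel.
Alder reaches Fir via Alder → Beech → Hazel → Fir.
Beech reaches Fir via Beech → Hazel → Fir.
Elm reaches Fir via Elm → Beech → Hazel → Fir.
Likewise Ivy reaches Fir by chaining the stated constraints.
That's Alder, Beech, Elm, Hazel, and Ivy — 5 in all.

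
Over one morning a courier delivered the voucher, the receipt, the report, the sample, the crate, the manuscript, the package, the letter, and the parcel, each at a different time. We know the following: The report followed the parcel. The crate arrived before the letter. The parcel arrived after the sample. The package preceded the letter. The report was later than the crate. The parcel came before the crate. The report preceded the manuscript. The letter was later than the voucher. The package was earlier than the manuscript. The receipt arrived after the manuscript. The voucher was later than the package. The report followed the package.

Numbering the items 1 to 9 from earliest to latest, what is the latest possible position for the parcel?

4

The parcel must come before the crate, the letter, the manuscript, the receipt, and the report — 5 items forced after it.
Everything else can be placed before the parcel in some valid order, so the parcel can sit as late as position 9 − 5 = 4.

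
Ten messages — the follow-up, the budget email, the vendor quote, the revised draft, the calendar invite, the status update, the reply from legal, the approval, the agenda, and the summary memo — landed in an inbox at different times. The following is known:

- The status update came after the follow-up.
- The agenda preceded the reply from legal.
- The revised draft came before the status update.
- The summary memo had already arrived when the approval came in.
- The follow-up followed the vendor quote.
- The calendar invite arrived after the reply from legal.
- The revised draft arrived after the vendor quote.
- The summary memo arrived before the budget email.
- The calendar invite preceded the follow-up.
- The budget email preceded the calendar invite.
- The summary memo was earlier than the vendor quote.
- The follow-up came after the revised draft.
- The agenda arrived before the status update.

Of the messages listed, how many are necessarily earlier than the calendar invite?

Directly stated before the calendar invite: the budget email and the reply from legal.
The agenda reaches the calendar invite via the agenda → the reply from legal → the calendar invite.
The summary memo reaches the calendar invite via the summary memo → the budget email → the calendar invite.
No chain forces the status update (or any of the others) ahead of the calendar invite.
That's the agenda, the budget email, the reply from legal, and the summary memo — 4 in all.

4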